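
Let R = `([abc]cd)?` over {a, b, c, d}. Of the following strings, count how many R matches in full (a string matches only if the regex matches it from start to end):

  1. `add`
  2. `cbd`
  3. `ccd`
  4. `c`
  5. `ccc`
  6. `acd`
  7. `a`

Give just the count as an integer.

2

1 → no match
2 → no match
3 → match
4 → no match
5 → no match
6 → match
7 → no match
Total matched: 2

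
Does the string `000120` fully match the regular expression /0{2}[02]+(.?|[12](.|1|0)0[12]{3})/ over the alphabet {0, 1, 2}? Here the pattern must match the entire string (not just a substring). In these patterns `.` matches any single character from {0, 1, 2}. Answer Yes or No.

No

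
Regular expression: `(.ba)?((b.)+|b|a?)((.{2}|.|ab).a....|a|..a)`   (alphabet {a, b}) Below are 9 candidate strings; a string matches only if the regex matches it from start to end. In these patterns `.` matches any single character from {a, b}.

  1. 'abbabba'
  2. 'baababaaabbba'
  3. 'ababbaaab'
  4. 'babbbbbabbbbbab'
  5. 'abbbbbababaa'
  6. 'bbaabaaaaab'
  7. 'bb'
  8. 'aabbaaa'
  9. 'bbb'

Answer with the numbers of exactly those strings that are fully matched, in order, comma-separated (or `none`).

6

1 → no match
2 → no match
3 → no match
4 → no match
5 → no match
6 → match
7 → no match
8 → no match
9 → no match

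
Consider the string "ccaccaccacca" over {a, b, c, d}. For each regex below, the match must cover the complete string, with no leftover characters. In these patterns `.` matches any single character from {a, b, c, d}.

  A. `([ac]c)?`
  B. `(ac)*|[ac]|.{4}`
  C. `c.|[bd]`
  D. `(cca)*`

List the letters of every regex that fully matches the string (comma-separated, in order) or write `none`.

D

A → no match
B → no match
C → no match
D → match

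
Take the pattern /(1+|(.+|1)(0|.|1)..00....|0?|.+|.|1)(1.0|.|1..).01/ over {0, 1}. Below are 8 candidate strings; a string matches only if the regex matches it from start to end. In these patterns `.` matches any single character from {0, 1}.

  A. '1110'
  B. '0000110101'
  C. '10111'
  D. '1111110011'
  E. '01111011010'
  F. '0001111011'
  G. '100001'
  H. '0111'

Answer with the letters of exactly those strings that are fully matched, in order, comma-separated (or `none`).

A → no match — must end with '01'
B → match
C → no match — must end with '01'
D → no match — must end with '01'
E → no match — must end with '01'
F → no match — must end with '01'
G → match
H → no match — must end with '01'

B, G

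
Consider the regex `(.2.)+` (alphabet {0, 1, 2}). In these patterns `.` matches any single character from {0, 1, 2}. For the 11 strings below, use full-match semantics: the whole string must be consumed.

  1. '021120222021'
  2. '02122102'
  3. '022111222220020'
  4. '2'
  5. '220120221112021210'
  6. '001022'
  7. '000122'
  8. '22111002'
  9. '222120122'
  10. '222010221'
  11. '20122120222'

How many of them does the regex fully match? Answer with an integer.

2

1 → match
2 → no match
3 → no match
4 → no match
5 → no match
6 → no match
7 → no match
8 → no match
9 → match
10 → no match
11 → no match
Total matched: 2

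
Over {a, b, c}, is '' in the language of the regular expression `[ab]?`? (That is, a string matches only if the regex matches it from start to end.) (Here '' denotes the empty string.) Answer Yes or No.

Yes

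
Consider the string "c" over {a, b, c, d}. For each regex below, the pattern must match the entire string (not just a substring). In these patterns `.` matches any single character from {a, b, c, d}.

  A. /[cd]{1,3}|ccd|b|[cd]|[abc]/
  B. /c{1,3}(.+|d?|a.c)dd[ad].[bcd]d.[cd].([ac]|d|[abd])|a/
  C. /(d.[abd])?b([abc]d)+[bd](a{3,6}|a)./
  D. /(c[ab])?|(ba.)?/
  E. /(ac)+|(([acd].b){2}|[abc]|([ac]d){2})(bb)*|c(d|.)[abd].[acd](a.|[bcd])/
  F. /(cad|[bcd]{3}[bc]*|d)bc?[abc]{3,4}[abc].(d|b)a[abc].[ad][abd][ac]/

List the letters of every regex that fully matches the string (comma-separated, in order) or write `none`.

A → match
B → no match
C → no match
D → no match
E → match
F → no match

A, E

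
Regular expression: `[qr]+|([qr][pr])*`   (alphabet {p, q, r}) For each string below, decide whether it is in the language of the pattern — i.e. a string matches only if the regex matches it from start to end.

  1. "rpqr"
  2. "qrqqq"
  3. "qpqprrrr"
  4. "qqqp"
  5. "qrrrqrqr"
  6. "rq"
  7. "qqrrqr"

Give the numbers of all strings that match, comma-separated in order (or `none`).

1 → match
2 → match
3 → match
4 → no match
5 → match
6 → match
7 → match

1, 2, 3, 5, 6, 7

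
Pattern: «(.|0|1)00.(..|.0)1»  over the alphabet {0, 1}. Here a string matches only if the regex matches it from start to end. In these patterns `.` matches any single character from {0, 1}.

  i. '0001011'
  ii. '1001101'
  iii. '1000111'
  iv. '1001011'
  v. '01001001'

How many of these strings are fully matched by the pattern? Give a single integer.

i → match
ii → match
iii → match
iv → match
v → no match
Total matched: 4

4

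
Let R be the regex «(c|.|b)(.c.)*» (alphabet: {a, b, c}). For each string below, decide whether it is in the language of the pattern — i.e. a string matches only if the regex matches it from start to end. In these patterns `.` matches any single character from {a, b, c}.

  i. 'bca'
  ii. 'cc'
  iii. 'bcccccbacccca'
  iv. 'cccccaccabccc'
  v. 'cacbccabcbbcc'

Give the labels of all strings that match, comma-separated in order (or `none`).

iii, v

i → no match
ii → no match
iii → match
iv → no match
v → match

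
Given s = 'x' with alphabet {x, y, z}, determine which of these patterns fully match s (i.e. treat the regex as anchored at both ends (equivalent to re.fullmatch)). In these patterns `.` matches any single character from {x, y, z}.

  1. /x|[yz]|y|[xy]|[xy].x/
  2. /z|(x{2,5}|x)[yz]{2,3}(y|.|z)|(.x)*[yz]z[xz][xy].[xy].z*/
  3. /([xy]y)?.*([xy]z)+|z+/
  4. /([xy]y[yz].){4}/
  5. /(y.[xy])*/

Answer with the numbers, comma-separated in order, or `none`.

1 → match
2 → no match
3 → no match — must end with 'z'
4 → no match
5 → no match

1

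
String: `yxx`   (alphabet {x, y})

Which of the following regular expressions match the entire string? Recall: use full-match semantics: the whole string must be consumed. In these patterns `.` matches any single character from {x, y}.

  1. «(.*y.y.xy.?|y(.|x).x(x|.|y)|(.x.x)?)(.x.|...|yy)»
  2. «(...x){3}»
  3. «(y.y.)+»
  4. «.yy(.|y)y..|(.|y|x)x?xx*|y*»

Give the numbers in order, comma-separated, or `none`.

1, 4

1 → match
2 → no match
3 → no match
4 → match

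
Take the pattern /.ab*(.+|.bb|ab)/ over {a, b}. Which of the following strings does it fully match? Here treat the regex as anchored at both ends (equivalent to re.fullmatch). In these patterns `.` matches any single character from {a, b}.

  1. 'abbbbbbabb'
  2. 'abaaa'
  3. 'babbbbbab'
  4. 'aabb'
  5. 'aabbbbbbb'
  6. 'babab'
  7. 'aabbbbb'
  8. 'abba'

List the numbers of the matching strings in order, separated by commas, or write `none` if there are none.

3, 4, 5, 6, 7

1. 'abbbbbbabb' → no match
2. 'abaaa' → no match
3. 'babbbbbab' → match
4. 'aabb' → match
5. 'aabbbbbbb' → match
6. 'babab' → match
7. 'aabbbbb' → match
8. 'abba' → no match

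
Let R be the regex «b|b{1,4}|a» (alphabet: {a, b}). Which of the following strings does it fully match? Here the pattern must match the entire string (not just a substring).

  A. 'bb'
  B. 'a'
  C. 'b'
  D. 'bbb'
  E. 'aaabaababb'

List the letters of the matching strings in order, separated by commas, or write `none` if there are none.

A, B, C, D

A → match
B → match
C → match
D → match
E → no match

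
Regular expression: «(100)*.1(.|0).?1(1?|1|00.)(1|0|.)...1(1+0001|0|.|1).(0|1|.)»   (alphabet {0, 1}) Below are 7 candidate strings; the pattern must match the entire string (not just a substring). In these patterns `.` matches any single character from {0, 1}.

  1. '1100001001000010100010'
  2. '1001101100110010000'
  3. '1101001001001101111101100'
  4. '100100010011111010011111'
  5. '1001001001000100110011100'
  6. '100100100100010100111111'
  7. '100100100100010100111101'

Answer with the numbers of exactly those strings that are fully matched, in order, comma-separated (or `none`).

1 → no match
2 → no match
3 → no match
4 → no match
5 → match
6 → match
7 → match

5, 6, 7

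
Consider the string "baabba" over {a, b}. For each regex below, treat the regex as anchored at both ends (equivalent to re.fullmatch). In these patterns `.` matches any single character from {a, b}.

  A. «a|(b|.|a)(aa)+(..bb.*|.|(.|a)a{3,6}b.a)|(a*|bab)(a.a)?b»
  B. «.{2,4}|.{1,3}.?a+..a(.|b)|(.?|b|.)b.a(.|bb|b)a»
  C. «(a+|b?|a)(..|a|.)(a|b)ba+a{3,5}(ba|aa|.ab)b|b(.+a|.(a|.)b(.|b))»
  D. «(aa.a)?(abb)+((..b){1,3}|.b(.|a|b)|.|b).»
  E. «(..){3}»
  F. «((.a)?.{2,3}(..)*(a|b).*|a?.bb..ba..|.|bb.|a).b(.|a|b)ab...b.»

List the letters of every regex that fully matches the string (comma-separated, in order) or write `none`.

B, C, E

A → no match
B → match
C → match
D → no match
E → match
F → no match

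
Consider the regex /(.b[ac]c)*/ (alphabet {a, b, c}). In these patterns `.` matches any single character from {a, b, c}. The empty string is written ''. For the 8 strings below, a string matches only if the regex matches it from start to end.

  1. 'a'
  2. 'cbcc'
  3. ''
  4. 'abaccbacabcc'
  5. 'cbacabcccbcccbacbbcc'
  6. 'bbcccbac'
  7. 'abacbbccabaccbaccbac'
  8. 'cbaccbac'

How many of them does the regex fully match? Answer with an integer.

7

1 → no match
2 → match
3 → match
4 → match
5 → match
6 → match
7 → match
8 → match
Total matched: 7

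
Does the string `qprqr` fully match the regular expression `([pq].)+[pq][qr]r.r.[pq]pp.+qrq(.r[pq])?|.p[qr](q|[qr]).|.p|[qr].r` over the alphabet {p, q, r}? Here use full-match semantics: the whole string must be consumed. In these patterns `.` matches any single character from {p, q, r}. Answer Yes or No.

Yes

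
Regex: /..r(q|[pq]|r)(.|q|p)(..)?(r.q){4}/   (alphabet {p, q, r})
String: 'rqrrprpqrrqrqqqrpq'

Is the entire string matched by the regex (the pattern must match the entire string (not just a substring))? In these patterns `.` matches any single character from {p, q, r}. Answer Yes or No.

No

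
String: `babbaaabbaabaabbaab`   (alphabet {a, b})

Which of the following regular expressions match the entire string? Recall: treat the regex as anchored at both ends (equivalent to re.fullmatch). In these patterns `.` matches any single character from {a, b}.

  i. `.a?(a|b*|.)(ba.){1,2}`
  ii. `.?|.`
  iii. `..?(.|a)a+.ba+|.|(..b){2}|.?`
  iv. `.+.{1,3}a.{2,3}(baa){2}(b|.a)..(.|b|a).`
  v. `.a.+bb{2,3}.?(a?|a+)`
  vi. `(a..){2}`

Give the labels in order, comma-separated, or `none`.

i → no match
ii → no match
iii → no match
iv → match
v → no match
vi → no match — must start with `a`

iv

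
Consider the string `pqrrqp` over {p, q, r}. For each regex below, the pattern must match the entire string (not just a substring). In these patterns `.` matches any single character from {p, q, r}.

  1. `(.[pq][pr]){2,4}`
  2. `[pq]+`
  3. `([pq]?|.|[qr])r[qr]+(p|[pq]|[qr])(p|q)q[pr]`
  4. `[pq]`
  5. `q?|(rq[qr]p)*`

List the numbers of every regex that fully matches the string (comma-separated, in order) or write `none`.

1 → match
2 → no match
3 → no match
4 → no match
5 → no match

1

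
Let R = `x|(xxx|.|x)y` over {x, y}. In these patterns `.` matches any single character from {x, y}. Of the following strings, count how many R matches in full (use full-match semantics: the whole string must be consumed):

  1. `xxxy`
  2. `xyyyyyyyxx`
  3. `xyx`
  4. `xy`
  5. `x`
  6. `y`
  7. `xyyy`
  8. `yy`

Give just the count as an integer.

1 → match
2 → no match
3 → no match
4 → match
5 → match
6 → no match
7 → no match
8 → match
Total matched: 4

4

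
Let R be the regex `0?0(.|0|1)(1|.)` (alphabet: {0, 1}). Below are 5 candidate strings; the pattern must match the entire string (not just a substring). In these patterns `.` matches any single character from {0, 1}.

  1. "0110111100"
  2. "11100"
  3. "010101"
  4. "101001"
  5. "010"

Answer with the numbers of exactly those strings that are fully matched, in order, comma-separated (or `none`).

5

1 → no match
2 → no match
3 → no match
4 → no match
5 → match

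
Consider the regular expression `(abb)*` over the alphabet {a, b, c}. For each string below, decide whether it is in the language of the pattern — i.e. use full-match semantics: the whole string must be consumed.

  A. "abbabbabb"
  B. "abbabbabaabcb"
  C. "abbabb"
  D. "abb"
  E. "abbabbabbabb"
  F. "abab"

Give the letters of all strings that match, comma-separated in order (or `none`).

A, C, D, E

A. "abbabbabb" → match
B → no match
C. "abbabb" → match
D. "abb" → match
E. "abbabbabbabb" → match
F. "abab" → no match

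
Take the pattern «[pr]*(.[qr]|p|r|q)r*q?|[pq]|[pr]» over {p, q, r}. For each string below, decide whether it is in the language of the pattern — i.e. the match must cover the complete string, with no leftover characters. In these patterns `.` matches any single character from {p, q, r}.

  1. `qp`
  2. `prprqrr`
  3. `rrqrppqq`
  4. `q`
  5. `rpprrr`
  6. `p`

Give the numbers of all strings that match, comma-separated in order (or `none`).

2, 4, 5, 6

1 → no match
2 → match
3 → no match
4 → match
5 → match
6 → match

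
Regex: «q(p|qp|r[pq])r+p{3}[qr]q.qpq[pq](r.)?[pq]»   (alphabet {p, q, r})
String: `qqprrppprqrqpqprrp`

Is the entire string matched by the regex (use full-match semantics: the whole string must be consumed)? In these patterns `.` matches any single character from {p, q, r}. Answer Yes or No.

Yes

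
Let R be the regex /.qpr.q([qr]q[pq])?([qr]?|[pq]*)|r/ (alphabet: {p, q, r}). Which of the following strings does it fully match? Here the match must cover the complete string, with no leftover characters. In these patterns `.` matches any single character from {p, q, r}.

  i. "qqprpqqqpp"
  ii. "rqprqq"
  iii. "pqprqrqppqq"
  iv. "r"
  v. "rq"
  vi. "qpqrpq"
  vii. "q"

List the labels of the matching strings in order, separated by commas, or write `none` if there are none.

i → match
ii → match
iii → no match
iv → match
v → no match
vi → no match
vii → no match

i, ii, iv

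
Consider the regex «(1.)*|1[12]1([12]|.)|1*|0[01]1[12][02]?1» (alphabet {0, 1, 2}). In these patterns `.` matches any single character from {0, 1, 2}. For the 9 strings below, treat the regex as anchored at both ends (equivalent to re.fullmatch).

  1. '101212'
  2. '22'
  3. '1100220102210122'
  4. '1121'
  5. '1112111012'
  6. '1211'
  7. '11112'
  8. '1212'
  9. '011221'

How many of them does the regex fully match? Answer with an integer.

1 → match
2 → no match
3 → no match
4 → no match
5 → match
6 → match
7 → no match
8 → match
9 → match
Total matched: 5

5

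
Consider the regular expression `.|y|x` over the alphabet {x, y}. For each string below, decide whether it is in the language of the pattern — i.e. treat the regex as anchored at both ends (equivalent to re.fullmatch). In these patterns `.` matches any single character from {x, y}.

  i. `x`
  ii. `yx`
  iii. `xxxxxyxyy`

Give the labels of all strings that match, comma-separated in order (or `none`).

i

i → match
ii → no match
iii → no match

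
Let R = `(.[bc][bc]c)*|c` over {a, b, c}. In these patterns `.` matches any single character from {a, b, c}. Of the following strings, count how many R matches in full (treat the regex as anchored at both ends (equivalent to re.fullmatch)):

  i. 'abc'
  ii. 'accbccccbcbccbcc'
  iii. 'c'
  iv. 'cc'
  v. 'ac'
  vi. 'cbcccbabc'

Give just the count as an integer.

i → no match
ii → no match
iii → match
iv → no match
v → no match
vi → no match
Total matched: 1

1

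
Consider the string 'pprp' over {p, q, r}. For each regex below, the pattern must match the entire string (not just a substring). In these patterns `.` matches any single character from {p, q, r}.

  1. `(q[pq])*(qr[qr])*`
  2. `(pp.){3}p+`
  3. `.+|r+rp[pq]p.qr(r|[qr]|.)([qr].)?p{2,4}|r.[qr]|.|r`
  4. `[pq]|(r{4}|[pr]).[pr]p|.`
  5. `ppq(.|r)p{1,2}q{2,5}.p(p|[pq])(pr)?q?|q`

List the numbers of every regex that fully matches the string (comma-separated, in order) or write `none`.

1 → no match
2 → no match
3 → match
4 → match
5 → no match

3, 4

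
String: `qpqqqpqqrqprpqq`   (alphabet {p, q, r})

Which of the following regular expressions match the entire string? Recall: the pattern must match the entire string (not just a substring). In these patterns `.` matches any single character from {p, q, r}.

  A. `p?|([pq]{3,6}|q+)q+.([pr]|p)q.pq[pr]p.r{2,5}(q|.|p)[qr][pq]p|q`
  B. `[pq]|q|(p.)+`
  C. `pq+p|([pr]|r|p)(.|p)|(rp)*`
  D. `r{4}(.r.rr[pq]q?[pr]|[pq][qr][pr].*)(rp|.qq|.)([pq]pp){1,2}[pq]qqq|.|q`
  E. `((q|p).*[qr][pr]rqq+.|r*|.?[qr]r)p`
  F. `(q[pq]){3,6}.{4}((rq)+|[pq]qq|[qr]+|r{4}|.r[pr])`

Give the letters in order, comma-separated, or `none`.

F

A → no match
B → no match
C → no match
D → no match
E → no match — must end with `p`
F → match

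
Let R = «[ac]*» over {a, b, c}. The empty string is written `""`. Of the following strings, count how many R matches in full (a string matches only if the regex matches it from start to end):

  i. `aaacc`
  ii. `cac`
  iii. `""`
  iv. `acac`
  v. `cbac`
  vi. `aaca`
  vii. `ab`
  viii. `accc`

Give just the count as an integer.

i → match
ii → match
iii → match
iv → match
v → no match
vi → match
vii → no match
viii → match
Total matched: 6

6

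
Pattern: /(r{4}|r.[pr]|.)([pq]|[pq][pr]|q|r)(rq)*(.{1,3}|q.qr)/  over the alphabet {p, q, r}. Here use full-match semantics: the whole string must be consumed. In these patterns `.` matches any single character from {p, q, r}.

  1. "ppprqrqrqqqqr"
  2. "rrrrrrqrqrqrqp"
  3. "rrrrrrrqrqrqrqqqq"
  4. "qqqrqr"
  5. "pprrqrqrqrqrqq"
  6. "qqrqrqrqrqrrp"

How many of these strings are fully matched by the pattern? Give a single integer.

1 → match
2 → match
3 → no match
4 → match
5 → match
6 → match
Total matched: 5

5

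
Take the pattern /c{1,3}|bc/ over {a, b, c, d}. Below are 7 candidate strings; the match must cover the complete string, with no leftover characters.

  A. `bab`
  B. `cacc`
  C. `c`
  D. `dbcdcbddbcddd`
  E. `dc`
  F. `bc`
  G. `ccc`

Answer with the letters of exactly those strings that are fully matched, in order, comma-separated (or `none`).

A. `bab` → no match
B. `cacc` → no match
C. `c` → match
D → no match
E. `dc` → no match
F. `bc` → match
G. `ccc` → match

C, F, G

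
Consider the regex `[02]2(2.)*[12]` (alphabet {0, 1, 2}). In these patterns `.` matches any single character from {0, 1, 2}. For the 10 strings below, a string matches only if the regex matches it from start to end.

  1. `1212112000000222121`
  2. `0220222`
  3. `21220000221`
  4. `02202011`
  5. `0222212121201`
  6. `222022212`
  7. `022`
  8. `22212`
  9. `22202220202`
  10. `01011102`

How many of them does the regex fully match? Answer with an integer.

6

1 → no match
2 → match
3 → no match
4 → no match
5 → match
6 → match
7 → match
8 → match
9 → match
10 → no match
Total matched: 6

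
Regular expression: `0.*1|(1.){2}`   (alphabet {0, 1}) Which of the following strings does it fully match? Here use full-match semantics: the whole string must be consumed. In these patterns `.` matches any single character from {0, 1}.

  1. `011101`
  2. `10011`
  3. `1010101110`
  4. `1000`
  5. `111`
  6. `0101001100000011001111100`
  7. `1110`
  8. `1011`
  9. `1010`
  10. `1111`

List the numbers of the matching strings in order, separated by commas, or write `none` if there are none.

1, 7, 8, 9, 10

1. `011101` → match
2. `10011` → no match
3. `1010101110` → no match
4. `1000` → no match
5. `111` → no match
6 → no match
7. `1110` → match
8. `1011` → match
9. `1010` → match
10. `1111` → match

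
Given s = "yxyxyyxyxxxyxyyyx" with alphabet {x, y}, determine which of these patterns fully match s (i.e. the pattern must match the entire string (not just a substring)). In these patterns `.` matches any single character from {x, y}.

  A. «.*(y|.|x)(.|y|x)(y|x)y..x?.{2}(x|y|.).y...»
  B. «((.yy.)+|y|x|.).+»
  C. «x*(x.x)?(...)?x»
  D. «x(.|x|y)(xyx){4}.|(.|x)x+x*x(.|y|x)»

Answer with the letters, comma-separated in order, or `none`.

A, B

A → match
B → match
C → no match
D → no match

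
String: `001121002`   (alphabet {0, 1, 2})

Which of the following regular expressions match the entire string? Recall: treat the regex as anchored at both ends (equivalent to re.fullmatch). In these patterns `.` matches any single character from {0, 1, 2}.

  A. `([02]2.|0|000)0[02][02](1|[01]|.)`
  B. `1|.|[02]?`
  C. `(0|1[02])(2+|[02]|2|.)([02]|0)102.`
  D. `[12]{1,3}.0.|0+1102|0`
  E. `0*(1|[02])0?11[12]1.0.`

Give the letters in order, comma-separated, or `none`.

E

A → no match
B → no match
C → no match
D → no match
E → match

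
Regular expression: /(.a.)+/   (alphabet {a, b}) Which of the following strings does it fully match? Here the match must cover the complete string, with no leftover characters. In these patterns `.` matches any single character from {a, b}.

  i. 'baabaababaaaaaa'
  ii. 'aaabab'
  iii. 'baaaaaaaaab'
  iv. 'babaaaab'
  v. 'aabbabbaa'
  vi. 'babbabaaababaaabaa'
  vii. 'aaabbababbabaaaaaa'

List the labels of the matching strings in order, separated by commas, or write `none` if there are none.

i, ii, v, vi

i → match
ii. 'aaabab' → match
iii. 'baaaaaaaaab' → no match
iv. 'babaaaab' → no match
v. 'aabbabbaa' → match
vi → match
vii → no match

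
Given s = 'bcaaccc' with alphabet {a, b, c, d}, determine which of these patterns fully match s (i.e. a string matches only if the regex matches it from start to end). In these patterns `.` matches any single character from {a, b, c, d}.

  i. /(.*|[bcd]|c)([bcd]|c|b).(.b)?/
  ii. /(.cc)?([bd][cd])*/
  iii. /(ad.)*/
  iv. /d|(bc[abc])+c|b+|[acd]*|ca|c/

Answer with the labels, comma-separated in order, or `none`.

i

i → match
ii → no match
iii → no match
iv → no match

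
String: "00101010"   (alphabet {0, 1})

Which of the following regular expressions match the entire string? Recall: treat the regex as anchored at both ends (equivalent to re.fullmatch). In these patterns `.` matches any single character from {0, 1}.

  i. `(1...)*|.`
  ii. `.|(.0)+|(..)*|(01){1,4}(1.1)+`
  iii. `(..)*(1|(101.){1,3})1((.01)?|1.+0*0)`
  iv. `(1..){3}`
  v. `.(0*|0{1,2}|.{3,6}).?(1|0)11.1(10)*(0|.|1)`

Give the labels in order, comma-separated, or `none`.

ii

i → no match
ii → match
iii → no match
iv → no match — must start with "1"
v → no match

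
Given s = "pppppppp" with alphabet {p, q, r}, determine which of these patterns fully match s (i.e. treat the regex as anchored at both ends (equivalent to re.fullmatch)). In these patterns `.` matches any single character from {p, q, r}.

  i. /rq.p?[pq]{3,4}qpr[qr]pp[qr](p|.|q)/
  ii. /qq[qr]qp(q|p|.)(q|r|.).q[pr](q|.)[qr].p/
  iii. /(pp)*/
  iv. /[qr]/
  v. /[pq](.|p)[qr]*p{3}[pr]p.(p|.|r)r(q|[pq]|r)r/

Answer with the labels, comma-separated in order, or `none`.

i → no match — must start with "rq"
ii → no match — must start with "qq"
iii → match
iv → no match
v → no match — must end with "r"

iii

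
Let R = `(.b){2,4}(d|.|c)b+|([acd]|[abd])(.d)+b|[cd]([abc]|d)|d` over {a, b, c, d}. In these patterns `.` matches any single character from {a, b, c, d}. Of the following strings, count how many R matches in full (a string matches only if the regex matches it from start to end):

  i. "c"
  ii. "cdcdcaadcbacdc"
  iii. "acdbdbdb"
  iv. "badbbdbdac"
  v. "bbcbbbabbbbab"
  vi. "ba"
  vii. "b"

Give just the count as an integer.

1

i → no match
ii → no match
iii → match
iv → no match
v → no match
vi → no match
vii → no match
Total matched: 1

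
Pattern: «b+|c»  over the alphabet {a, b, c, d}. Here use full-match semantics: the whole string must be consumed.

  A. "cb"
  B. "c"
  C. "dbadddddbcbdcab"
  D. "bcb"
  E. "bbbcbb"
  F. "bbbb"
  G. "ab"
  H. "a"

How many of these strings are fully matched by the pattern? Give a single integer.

A → no match
B → match
C → no match
D → no match
E → no match
F → match
G → no match
H → no match
Total matched: 2

2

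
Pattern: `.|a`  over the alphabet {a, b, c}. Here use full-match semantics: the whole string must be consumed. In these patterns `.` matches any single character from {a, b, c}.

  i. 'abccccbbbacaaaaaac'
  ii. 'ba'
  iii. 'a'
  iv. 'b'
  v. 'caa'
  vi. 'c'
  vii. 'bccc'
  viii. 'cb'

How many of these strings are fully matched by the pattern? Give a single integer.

i → no match
ii. 'ba' → no match
iii. 'a' → match
iv. 'b' → match
v. 'caa' → no match
vi. 'c' → match
vii. 'bccc' → no match
viii. 'cb' → no match
Total matched: 3

3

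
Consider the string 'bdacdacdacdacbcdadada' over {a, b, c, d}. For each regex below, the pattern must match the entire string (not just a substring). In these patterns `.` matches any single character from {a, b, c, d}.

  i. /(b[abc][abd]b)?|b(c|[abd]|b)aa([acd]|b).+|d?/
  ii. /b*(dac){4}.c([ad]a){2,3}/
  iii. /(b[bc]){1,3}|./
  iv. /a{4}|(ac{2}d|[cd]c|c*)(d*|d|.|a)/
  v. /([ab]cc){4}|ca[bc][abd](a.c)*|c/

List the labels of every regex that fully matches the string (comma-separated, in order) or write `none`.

ii

i → no match
ii → match
iii → no match
iv → no match
v → no match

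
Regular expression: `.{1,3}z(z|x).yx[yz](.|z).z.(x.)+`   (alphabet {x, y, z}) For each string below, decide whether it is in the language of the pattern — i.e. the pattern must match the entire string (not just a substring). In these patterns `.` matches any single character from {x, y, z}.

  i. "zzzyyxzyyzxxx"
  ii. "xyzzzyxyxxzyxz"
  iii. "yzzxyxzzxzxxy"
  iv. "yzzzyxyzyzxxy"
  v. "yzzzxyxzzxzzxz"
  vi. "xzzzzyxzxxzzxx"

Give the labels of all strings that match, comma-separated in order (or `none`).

i, ii, iii, iv, v, vi

i → match
ii → match
iii → match
iv → match
v → match
vi → match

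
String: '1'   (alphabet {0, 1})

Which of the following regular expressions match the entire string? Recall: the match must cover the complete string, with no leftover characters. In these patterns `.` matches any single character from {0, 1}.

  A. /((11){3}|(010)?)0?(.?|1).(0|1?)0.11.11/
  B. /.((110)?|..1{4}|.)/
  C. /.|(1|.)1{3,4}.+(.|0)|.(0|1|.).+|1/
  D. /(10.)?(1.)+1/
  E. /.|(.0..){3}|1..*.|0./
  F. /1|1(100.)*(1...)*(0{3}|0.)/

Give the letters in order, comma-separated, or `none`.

B, C, E, F

A → no match — must end with '11'
B → match
C → match
D → no match
E → match
F → match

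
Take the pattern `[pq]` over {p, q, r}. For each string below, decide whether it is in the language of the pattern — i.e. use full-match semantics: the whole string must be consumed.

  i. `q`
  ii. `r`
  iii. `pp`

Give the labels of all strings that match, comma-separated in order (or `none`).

i. `q` → match
ii. `r` → no match
iii. `pp` → no match

i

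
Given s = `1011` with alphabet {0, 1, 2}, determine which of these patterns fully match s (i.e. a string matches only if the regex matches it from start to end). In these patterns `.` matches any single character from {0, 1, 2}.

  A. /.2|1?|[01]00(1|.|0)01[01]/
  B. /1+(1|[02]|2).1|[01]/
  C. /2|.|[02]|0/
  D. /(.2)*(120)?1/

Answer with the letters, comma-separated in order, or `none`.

B

A → no match
B → match
C → no match
D → no match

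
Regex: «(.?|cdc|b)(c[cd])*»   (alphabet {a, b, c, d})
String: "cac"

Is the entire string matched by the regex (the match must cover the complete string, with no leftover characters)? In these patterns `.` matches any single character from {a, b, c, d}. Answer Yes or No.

No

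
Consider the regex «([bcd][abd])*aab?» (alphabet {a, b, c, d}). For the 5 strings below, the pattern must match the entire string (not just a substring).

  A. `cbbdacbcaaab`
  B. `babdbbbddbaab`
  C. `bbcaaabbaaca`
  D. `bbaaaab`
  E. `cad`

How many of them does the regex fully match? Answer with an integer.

A → no match
B → match
C → no match
D → no match
E → no match
Total matched: 1

1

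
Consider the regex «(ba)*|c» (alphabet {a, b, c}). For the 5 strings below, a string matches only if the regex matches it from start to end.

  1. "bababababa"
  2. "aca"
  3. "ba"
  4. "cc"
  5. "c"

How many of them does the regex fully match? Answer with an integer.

1 → match
2 → no match
3 → match
4 → no match
5 → match
Total matched: 3

3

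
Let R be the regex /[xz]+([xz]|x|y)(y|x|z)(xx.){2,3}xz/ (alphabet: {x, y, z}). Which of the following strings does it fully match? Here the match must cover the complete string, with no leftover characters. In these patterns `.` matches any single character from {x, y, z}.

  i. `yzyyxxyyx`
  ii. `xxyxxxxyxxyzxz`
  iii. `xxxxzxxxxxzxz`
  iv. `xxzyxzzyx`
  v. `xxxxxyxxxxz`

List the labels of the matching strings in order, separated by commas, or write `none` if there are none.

i → no match — must end with `xz`
ii → no match
iii → match
iv → no match — must end with `xz`
v → match

iii, v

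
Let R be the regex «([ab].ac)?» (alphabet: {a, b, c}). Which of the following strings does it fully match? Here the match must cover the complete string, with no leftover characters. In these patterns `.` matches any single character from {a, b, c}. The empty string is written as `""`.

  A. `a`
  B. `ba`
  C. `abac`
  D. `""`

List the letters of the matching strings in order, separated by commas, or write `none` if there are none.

C, D

A → no match
B → no match
C → match
D → match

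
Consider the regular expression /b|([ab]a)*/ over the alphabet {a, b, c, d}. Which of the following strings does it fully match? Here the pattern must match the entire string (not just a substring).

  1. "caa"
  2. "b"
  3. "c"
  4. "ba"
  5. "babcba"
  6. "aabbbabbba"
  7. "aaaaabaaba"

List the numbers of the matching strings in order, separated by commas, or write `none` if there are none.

1 → no match
2 → match
3 → no match
4 → match
5 → no match
6 → no match
7 → no match

2, 4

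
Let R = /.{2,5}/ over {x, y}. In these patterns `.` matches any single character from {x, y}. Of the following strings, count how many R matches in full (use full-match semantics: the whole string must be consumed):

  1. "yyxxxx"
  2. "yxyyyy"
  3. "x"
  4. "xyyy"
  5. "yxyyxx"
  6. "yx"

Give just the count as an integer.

1. "yyxxxx" → no match
2. "yxyyyy" → no match
3. "x" → no match
4. "xyyy" → match
5. "yxyyxx" → no match
6. "yx" → match
Total matched: 2

2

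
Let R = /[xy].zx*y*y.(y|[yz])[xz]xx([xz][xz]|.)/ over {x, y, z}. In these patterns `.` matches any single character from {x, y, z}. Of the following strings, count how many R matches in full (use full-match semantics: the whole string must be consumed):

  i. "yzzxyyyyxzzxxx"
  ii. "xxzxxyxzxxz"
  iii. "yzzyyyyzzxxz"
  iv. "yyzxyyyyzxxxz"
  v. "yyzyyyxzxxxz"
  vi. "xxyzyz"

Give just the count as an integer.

i → match
ii → no match
iii → match
iv → match
v → match
vi → no match
Total matched: 4

4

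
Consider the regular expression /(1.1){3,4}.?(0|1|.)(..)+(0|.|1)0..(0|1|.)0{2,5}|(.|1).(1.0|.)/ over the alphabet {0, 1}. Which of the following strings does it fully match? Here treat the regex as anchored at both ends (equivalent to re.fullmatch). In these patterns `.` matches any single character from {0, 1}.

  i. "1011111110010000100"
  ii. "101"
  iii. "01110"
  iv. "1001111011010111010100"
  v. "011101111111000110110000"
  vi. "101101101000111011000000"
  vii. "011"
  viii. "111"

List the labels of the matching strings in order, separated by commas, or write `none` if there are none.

i, ii, iii, vi, vii, viii

i → match
ii → match
iii → match
iv → no match
v → no match
vi → match
vii → match
viii → match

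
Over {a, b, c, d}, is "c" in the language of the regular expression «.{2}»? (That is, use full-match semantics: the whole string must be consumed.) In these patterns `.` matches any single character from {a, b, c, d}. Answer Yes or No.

No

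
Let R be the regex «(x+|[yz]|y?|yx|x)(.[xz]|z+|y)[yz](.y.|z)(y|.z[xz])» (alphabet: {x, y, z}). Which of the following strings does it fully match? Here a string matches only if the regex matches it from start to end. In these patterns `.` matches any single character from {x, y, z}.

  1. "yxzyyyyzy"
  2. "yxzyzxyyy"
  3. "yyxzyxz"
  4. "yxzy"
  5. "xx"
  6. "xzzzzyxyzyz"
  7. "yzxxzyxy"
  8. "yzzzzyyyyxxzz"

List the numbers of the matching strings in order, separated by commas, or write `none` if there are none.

1. "yxzyyyyzy" → no match
2. "yxzyzxyyy" → no match
3. "yyxzyxz" → no match
4. "yxzy" → no match
5. "xx" → no match
6. "xzzzzyxyzyz" → no match
7. "yzxxzyxy" → no match
8 → no match

none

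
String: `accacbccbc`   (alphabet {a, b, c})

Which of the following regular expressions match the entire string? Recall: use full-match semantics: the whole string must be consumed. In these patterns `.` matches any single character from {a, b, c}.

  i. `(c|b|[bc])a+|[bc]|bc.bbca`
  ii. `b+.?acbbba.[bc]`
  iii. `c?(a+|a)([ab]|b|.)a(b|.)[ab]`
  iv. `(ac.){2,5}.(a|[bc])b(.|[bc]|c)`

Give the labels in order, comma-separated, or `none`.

i → no match
ii → no match — must start with `b`
iii → no match
iv → match

iv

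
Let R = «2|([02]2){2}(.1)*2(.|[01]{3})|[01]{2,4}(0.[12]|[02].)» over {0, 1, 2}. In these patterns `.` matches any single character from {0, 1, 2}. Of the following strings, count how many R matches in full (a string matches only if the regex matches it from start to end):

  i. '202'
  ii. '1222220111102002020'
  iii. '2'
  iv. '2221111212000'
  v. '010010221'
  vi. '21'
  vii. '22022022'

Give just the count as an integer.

i → no match
ii → no match
iii → match
iv → no match
v → no match
vi → no match
vii → no match
Total matched: 1

1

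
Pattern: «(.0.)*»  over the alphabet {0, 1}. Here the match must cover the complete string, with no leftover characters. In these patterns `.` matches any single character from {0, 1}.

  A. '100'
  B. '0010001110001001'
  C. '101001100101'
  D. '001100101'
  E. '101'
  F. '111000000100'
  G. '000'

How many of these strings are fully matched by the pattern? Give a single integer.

A → match
B → no match
C → match
D → match
E → match
F → no match
G → match
Total matched: 5

5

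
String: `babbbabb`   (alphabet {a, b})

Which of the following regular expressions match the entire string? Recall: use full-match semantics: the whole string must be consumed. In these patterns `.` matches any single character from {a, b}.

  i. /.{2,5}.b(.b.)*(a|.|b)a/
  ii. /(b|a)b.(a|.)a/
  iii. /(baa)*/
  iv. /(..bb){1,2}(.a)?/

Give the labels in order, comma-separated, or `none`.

iv

i → no match — must end with `a`
ii → no match — must end with `a`
iii → no match
iv → match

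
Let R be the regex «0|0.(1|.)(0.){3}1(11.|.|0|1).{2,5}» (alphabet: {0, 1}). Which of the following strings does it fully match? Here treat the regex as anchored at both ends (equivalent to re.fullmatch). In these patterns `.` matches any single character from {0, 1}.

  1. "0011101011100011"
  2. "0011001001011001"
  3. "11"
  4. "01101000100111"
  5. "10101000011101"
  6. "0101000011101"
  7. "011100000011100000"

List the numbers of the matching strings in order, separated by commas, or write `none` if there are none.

none

1 → no match
2 → no match
3. "11" → no match — must start with "0"
4 → no match
5 → no match — must start with "0"
6 → no match
7 → no match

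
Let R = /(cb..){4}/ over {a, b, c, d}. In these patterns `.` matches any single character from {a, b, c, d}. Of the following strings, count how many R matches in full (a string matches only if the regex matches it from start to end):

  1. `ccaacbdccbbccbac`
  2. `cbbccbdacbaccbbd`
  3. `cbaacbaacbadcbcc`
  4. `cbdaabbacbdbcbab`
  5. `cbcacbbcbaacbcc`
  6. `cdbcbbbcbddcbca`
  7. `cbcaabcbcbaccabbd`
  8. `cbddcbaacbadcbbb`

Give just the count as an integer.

3

1 → no match — must start with `cb`
2 → match
3 → match
4 → no match
5 → no match
6 → no match — must start with `cb`
7 → no match
8 → match
Total matched: 3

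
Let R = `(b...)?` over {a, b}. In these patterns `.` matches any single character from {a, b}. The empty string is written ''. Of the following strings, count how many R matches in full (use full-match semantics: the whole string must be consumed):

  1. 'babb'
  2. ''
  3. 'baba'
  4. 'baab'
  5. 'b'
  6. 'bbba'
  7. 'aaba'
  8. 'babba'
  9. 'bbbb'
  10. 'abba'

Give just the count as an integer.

1. 'babb' → match
2. '' → match
3. 'baba' → match
4. 'baab' → match
5. 'b' → no match
6. 'bbba' → match
7. 'aaba' → no match
8. 'babba' → no match
9. 'bbbb' → match
10. 'abba' → no match
Total matched: 6

6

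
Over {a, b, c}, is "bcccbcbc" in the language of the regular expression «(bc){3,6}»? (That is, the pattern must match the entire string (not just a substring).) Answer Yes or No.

No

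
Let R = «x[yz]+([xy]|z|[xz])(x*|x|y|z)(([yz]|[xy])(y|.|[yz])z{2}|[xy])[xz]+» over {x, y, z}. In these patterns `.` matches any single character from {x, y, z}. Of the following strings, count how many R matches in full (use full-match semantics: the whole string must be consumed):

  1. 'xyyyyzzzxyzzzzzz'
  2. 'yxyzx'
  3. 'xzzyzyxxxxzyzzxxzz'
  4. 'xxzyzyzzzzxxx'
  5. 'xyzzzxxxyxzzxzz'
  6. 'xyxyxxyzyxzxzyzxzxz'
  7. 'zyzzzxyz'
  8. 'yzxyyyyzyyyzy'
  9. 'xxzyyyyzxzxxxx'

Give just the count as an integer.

3

1 → match
2 → no match — must start with 'x'
3 → match
4 → no match
5 → match
6 → no match
7 → no match — must start with 'x'
8 → no match — must start with 'x'
9 → no match
Total matched: 3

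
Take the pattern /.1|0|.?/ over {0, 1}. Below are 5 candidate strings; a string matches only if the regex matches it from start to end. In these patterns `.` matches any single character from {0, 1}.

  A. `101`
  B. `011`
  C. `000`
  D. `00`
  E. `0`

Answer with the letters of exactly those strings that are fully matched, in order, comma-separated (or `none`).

E

A. `101` → no match
B. `011` → no match
C. `000` → no match
D. `00` → no match
E. `0` → match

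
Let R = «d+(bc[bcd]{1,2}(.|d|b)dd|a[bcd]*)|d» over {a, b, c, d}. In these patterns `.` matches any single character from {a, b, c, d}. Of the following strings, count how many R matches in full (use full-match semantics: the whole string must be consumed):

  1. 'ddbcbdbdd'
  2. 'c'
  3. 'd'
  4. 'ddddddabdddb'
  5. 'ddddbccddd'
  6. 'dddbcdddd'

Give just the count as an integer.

5

1 → match
2 → no match — must start with 'd'
3 → match
4 → match
5 → match
6 → match
Total matched: 5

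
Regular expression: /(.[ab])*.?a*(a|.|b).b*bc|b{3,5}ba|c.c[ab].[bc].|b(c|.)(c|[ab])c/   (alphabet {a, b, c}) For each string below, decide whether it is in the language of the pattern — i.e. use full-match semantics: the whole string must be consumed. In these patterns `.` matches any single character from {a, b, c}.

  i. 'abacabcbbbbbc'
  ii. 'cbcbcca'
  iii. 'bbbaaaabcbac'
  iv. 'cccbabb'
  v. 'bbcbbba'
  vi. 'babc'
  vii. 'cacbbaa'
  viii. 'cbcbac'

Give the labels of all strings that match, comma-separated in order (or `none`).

ii, iv, vi

i → no match
ii → match
iii → no match
iv → match
v → no match
vi → match
vii → no match
viii → no match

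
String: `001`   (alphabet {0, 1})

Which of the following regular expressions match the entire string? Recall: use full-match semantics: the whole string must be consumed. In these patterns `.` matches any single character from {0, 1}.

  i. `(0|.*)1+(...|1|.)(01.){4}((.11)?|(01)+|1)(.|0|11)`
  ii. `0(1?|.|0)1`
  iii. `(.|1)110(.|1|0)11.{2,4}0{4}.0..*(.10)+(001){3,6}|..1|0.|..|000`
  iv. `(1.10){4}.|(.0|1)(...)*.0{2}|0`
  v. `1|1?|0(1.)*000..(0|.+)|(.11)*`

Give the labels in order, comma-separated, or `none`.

i → no match
ii → match
iii → match
iv → no match
v → no match

ii, iii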